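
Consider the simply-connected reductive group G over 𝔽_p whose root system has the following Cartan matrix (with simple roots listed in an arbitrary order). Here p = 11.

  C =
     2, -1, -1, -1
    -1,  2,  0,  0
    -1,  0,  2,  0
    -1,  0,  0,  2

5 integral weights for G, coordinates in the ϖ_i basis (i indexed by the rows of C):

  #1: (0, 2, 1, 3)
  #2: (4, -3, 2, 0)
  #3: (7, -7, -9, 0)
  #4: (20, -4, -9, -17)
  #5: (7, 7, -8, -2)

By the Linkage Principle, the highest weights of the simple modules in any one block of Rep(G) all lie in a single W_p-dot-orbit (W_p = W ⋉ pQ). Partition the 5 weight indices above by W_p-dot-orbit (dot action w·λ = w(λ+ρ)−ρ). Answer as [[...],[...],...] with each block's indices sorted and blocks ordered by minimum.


Cartan matrix: type D_4 (|W|=192); un-permuting the 4 rows.

Ā_11 reps of the 5 weights (D_4, coords as presented):

    λ_1 → (1, 3, 2, 4)
    λ_2 → (2, 2, 3, 1)
    λ_3 → (1, 0, 2, 5)
    λ_4 → (2, 2, 3, 1)
    λ_5 → (1, 3, 2, 4)

Linkage partition of the 5 weights (3 classes, p=11):

[[1, 5], [2, 4], [3]]


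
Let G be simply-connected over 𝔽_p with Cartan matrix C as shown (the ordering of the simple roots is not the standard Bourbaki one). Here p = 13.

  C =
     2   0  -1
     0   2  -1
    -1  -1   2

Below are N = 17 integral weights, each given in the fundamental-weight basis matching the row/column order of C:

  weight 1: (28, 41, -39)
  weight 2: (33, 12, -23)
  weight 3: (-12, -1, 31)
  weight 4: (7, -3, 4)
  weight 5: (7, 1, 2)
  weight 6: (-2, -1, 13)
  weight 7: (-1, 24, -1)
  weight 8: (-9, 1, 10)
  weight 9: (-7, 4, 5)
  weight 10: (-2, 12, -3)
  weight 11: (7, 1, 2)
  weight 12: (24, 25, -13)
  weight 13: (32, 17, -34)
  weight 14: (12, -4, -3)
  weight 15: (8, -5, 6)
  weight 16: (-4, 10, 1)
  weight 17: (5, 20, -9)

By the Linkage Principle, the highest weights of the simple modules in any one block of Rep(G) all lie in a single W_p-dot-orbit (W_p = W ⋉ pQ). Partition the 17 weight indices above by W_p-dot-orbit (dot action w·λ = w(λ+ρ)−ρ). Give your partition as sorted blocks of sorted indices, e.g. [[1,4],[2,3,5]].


A_3 Cartan matrix, 3 simple roots permuted; ρ=(1,1,1).

Alcove-folded reps (p=13, 17 weights, presented ϖ-order):

  [1] (6, 1, 3)
  [2] (1, 4, 8)
  [3] (6, 5, 0)
  [4] (8, 2, 3)
  [5] (8, 2, 3)
  [6] (0, 1, 12)
  [7] (0, 1, 12)
  [8] (8, 2, 3)
  [9] (6, 5, 0)
  [10] (2, 10, 1)
  [11] (8, 2, 3)
  [12] (0, 1, 12)
  [13] (6, 5, 0)
  [14] (8, 2, 3)
  [15] (6, 1, 3)
  [16] (2, 10, 1)
  [17] (6, 5, 0)

6 distinct reps among the 17 weights ⇒ 6 W_13-linkage classes:

[[1, 15], [2], [3, 9, 13, 17], [4, 5, 8, 11, 14], [6, 7, 12], [10, 16]]


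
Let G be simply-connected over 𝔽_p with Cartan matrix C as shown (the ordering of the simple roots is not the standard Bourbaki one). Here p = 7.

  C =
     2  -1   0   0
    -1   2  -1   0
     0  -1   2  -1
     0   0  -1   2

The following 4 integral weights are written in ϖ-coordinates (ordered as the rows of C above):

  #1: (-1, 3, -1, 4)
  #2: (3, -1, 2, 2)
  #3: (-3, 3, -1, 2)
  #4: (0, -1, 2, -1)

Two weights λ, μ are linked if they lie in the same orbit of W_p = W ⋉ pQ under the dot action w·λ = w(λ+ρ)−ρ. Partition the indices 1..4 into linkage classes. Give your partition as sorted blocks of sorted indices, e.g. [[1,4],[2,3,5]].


Cartan matrix: type A_4 (|W|=120); un-permuting the 4 rows.

W_7-reps of the 4 weights in Ā_7 (same 4-coord order as C):

    λ_1 → (2, 2, 0, 3)
    λ_2 → (1, 0, 3, 0)
    λ_3 → (2, 2, 0, 3)
    λ_4 → (1, 0, 3, 0)

2 distinct reps among the 4 weights ⇒ 2 W_7-linkage classes:

[[1, 3], [2, 4]]


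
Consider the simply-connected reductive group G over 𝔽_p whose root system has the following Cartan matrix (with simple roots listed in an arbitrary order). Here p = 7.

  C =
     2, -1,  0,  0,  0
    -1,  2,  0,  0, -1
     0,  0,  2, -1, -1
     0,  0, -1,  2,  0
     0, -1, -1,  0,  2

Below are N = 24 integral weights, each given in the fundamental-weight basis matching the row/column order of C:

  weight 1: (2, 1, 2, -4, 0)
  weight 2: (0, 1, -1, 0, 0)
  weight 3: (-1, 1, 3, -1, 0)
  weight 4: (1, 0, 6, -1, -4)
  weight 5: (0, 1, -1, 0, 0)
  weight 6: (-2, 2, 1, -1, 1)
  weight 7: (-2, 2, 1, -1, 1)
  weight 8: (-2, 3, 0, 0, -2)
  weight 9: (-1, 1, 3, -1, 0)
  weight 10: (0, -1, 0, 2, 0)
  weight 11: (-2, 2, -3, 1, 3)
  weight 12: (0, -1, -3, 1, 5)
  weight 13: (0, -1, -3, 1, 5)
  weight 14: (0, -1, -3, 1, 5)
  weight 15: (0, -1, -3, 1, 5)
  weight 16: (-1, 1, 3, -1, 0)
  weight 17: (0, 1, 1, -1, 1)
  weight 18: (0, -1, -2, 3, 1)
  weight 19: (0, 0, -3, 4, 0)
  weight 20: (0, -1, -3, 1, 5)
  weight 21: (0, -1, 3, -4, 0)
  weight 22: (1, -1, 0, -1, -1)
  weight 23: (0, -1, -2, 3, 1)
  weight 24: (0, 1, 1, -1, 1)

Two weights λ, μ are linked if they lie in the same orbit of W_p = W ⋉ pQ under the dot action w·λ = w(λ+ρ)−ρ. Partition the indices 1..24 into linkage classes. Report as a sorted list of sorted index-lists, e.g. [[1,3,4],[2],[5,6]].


Dynkin diagram of C (from the 8 off-diagonal −1 entries): A_5.

Alcove-folded reps (p=7, 24 weights, presented ϖ-order):

    λ_1 → (1, 2, 0, 1, 1)
    λ_2 → (1, 2, 0, 1, 1)
    λ_3 → (0, 2, 4, 0, 1)
    λ_4 → (0, 2, 4, 0, 1)
    λ_5 → (1, 2, 0, 1, 1)
    λ_6 → (1, 2, 2, 0, 2)
    λ_7 → (1, 2, 2, 0, 2)
    λ_8 → (1, 2, 0, 1, 1)
    λ_9 → (0, 2, 4, 0, 1)
    λ_10 → (1, 0, 1, 3, 1)
    λ_11 → (1, 2, 2, 0, 2)
    λ_12 → (1, 0, 2, 0, 4)
    λ_13 → (1, 0, 2, 0, 4)
    λ_14 → (1, 0, 2, 0, 4)
    λ_15 → (1, 0, 2, 0, 4)
    λ_16 → (0, 2, 4, 0, 1)
    λ_17 → (1, 2, 2, 0, 2)
    λ_18 → (1, 0, 1, 3, 1)
    λ_19 → (1, 0, 1, 3, 1)
    λ_20 → (1, 0, 2, 0, 4)
    λ_21 → (1, 0, 1, 3, 1)
    λ_22 → (2, 0, 1, 0, 0)
    λ_23 → (1, 0, 1, 3, 1)
    λ_24 → (1, 2, 2, 0, 2)

The 24 indices split into 6 linkage classes (same alcove rep ⇔ same W_7-dot-orbit):

[[1, 2, 5, 8], [3, 4, 9, 16], [6, 7, 11, 17, 24], [10, 18, 19, 21, 23], [12, 13, 14, 15, 20], [22]]


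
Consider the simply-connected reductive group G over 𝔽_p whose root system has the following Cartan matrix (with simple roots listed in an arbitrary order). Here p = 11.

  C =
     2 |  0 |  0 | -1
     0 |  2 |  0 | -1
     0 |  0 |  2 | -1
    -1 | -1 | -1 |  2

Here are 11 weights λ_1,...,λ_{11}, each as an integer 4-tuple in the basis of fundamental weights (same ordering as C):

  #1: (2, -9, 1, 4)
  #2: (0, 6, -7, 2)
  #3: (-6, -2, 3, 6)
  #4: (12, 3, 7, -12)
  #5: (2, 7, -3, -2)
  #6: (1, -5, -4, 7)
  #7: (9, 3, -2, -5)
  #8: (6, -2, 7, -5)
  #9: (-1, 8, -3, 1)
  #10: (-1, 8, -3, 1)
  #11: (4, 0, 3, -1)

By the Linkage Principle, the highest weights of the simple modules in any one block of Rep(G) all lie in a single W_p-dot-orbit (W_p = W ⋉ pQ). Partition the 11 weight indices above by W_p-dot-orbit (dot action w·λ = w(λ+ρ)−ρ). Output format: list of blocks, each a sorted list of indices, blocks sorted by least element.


Cartan matrix: type D_4 (|W|=192); un-permuting the 4 rows.

Ā_11 reps of the 11 weights (D_4, coords as presented):

    1: (0, 5, 1, 2)
    2: (2, 4, 3, 1)
    3: (5, 1, 4, 0)
    4: (0, 5, 1, 2)
    5: (0, 5, 1, 2)
    6: (2, 4, 3, 1)
    7: (5, 1, 4, 0)
    8: (2, 4, 3, 1)
    9: (0, 9, 2, 0)
    10: (0, 9, 2, 0)
    11: (5, 1, 4, 0)

Partition of {1..11} into 4 W_11-dot-orbits:

[[1, 4, 5], [2, 6, 8], [3, 7, 11], [9, 10]]


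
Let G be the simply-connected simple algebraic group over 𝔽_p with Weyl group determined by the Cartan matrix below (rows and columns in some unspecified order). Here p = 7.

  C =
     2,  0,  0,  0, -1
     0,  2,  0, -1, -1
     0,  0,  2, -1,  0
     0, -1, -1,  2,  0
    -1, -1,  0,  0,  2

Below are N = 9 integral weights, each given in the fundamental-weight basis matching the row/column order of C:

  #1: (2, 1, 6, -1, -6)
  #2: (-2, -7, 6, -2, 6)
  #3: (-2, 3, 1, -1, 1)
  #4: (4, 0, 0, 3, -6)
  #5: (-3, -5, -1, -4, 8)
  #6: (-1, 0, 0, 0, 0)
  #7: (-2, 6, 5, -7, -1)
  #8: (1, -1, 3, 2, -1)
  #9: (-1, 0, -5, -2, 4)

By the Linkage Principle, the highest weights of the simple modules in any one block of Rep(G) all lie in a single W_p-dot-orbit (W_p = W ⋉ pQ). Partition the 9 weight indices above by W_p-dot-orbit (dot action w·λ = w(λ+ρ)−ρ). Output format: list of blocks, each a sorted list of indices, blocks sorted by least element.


A_5 Cartan matrix, 5 simple roots permuted; ρ=(1,1,1,1,1).

Folding the 9 weights λ_j+ρ into Ā_7 (reps in the given 5-coord order):

  λ_1+ρ ↦ (0, 0, 2, 3, 0)
  λ_2+ρ ↦ (0, 0, 0, 6, 1)
  λ_3+ρ ↦ (0, 4, 1, 0, 1)
  λ_4+ρ ↦ (0, 4, 1, 0, 1)
  λ_5+ρ ↦ (0, 0, 2, 3, 0)
  λ_6+ρ ↦ (0, 1, 1, 1, 1)
  λ_7+ρ ↦ (0, 0, 0, 6, 1)
  λ_8+ρ ↦ (0, 0, 2, 3, 0)
  λ_9+ρ ↦ (0, 4, 1, 0, 1)

These 9 weights hit 4 W_7-dot-orbits; sizes (3, 2, 3, 1):

[[1, 5, 8], [2, 7], [3, 4, 9], [6]]


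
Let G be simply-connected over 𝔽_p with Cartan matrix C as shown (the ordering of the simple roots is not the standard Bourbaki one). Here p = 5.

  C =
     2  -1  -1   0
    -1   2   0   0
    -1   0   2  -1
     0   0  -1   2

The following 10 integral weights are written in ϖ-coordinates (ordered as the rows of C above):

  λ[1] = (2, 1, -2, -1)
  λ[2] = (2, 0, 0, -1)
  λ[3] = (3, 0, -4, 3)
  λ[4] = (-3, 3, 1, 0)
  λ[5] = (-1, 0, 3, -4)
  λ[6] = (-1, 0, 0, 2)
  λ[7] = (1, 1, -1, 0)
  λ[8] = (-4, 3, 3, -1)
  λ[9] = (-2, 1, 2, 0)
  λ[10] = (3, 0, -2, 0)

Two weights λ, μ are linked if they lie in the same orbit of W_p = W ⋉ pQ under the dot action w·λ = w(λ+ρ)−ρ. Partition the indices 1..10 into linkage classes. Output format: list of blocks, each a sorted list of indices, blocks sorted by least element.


Root system A_4: the 4×4 matrix C matches after relabeling.

Ā_5 reps of the 10 weights (A_4, coords as presented):

  1: (2, 2, 0, 1) · 2: (3, 1, 1, 0) · 3: (1, 0, 3, 0) · 4: (2, 2, 0, 1) · 5: (0, 1, 1, 3) · 6: (0, 1, 1, 3) · 7: (2, 2, 0, 1) · 8: (3, 1, 1, 0) · 9: (1, 1, 2, 1) · 10: (3, 1, 1, 0)

5 distinct reps among the 10 weights ⇒ 5 W_5-linkage classes:

[[1, 4, 7], [2, 8, 10], [3], [5, 6], [9]]


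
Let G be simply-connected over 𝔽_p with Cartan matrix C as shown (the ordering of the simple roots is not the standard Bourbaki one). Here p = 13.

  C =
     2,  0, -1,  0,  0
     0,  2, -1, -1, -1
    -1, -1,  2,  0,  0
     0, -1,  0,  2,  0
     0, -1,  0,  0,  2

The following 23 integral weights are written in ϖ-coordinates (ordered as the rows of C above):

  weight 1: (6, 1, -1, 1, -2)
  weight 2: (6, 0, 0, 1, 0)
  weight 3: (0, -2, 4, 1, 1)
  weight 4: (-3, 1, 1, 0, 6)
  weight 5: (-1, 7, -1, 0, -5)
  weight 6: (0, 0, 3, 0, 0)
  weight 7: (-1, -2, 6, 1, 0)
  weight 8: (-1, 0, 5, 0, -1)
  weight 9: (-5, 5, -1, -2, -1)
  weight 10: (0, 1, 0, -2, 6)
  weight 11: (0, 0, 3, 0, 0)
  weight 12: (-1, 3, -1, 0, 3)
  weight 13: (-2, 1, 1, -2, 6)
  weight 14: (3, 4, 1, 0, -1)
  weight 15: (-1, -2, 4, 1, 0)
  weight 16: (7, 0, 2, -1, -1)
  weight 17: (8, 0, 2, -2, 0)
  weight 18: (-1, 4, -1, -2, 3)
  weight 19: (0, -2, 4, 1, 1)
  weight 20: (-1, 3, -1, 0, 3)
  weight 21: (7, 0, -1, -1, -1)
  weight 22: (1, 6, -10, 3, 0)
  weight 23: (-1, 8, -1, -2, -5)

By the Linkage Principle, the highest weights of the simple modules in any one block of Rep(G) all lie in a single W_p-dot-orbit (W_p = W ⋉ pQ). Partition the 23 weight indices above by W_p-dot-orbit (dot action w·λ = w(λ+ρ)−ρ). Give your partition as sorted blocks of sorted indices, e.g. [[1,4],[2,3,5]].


Root system D_5: the 5×5 matrix C matches after relabeling.

Folding the 23 weights λ_j+ρ into Ā_13 (reps in the given 5-coord order):

  λ_1+ρ ↦ (7, 1, 0, 2, 1) · λ_2+ρ ↦ (7, 1, 0, 2, 1) · λ_3+ρ ↦ (1, 1, 4, 1, 1) · λ_4+ρ ↦ (1, 1, 1, 1, 7) · λ_5+ρ ↦ (0, 4, 0, 1, 4) · λ_6+ρ ↦ (1, 1, 4, 1, 1) · λ_7+ρ ↦ (0, 1, 4, 1, 0) · λ_8+ρ ↦ (0, 1, 4, 1, 0) · λ_9+ρ ↦ (0, 1, 4, 1, 0) · λ_10+ρ ↦ (1, 1, 1, 1, 7) · λ_11+ρ ↦ (1, 1, 4, 1, 1) · λ_12+ρ ↦ (0, 4, 0, 1, 4) · λ_13+ρ ↦ (1, 1, 1, 1, 7) · λ_14+ρ ↦ (0, 1, 4, 1, 0) · λ_15+ρ ↦ (0, 1, 4, 1, 0) · λ_16+ρ ↦ (8, 1, 0, 0, 0) · λ_17+ρ ↦ (8, 1, 0, 0, 0) · λ_18+ρ ↦ (0, 4, 0, 1, 4) · λ_19+ρ ↦ (1, 1, 4, 1, 1) · λ_20+ρ ↦ (0, 4, 0, 1, 4) · λ_21+ρ ↦ (8, 1, 0, 0, 0) · λ_22+ρ ↦ (7, 1, 0, 2, 1) · λ_23+ρ ↦ (0, 4, 0, 1, 4)

Linkage partition of the 23 weights (6 classes, p=13):

[[1, 2, 22], [3, 6, 11, 19], [4, 10, 13], [5, 12, 18, 20, 23], [7, 8, 9, 14, 15], [16, 17, 21]]


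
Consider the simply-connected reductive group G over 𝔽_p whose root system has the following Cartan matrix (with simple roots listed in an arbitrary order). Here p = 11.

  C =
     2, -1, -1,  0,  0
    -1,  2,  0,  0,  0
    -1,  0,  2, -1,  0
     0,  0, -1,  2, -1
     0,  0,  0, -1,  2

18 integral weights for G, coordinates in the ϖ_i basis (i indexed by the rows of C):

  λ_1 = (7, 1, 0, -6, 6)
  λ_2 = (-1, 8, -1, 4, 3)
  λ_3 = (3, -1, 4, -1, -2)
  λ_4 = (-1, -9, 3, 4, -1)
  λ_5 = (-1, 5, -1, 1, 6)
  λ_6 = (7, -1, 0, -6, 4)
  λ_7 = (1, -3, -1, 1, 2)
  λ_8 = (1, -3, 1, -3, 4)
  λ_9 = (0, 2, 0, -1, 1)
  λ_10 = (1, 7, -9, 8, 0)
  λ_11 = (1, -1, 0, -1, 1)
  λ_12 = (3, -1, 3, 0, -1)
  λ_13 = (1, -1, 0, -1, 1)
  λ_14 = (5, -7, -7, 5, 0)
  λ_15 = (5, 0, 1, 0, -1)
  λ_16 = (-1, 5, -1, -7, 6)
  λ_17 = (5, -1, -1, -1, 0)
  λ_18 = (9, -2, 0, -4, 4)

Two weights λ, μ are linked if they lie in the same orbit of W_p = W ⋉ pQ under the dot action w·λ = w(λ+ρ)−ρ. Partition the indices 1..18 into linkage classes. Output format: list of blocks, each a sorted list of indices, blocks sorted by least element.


Dynkin diagram of C (from the 8 off-diagonal −1 entries): A_5.

W_11-reps of the 18 weights in Ā_11 (same 5-coord order as C):

  λ_1+ρ ↦ (4, 0, 4, 1, 0);  λ_2+ρ ↦ (0, 2, 0, 2, 3);  λ_3+ρ ↦ (4, 0, 4, 1, 0);  λ_4+ρ ↦ (4, 0, 4, 1, 0);  λ_5+ρ ↦ (0, 2, 0, 2, 3);  λ_6+ρ ↦ (4, 0, 4, 1, 0);  λ_7+ρ ↦ (0, 2, 0, 2, 3);  λ_8+ρ ↦ (0, 2, 0, 2, 3);  λ_9+ρ ↦ (1, 3, 1, 0, 2);  λ_10+ρ ↦ (6, 1, 2, 1, 0);  λ_11+ρ ↦ (2, 0, 1, 0, 2);  λ_12+ρ ↦ (4, 0, 4, 1, 0);  λ_13+ρ ↦ (2, 0, 1, 0, 2);  λ_14+ρ ↦ (6, 0, 0, 0, 1);  λ_15+ρ ↦ (6, 1, 2, 1, 0);  λ_16+ρ ↦ (6, 0, 0, 0, 1);  λ_17+ρ ↦ (6, 0, 0, 0, 1);  λ_18+ρ ↦ (6, 1, 2, 1, 0)

6 distinct reps among the 18 weights ⇒ 6 W_11-linkage classes:

[[1, 3, 4, 6, 12], [2, 5, 7, 8], [9], [10, 15, 18], [11, 13], [14, 16, 17]]


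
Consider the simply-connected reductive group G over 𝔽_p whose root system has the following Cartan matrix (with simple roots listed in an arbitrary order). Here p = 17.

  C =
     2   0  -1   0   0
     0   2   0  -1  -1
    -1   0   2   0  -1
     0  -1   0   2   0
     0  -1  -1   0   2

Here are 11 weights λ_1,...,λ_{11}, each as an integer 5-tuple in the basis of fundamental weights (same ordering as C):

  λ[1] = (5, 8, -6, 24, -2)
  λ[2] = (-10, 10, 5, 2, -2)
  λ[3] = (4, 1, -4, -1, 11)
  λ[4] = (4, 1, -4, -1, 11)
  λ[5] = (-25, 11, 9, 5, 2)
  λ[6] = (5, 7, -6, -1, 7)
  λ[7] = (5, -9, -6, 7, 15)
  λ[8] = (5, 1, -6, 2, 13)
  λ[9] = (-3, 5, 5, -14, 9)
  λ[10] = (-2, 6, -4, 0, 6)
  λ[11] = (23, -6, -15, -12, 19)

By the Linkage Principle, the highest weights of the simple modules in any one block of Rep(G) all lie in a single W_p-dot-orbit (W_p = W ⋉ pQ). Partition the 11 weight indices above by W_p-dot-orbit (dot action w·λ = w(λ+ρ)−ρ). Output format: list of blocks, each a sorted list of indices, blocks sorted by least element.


Root system A_5: the 5×5 matrix C matches after relabeling.

Each λ_j+ρ reduced to Ā_17; 5-tuples below use C's row order:

  [1] (1, 8, 5, 0, 3) · [2] (3, 7, 1, 1, 3) · [3] (2, 2, 3, 0, 9) · [4] (2, 2, 3, 0, 9) · [5] (3, 7, 1, 1, 3) · [6] (1, 8, 5, 0, 3) · [7] (1, 8, 5, 0, 3) · [8] (2, 2, 3, 0, 9) · [9] (3, 7, 1, 1, 3) · [10] (3, 7, 1, 1, 3) · [11] (3, 7, 1, 1, 3)

Linkage partition of the 11 weights (3 classes, p=17):

[[1, 6, 7], [2, 5, 9, 10, 11], [3, 4, 8]]


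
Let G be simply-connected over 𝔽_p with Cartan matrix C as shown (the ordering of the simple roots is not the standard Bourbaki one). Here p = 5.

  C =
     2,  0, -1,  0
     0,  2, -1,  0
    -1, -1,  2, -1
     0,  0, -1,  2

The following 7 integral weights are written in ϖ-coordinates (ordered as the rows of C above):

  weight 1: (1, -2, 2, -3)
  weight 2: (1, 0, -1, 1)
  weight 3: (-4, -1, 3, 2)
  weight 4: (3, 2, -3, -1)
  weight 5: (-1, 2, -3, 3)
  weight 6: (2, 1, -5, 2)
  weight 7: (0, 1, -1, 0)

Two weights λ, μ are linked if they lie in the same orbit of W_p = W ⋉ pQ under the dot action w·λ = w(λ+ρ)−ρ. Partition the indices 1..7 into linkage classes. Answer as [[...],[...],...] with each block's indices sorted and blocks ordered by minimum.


Type D_4, rank 4, |W|=192; reorder rows/cols to standard.

Each λ_j+ρ reduced to Ā_5; 4-tuples below use C's row order:

  λ_1+ρ ↦ (2, 1, 0, 2);  λ_2+ρ ↦ (2, 1, 0, 2);  λ_3+ρ ↦ (1, 2, 0, 1);  λ_4+ρ ↦ (2, 1, 0, 2);  λ_5+ρ ↦ (2, 1, 0, 2);  λ_6+ρ ↦ (1, 2, 0, 1);  λ_7+ρ ↦ (1, 2, 0, 1)

These 7 weights hit 2 W_5-dot-orbits; sizes (4, 3):

[[1, 2, 4, 5], [3, 6, 7]]


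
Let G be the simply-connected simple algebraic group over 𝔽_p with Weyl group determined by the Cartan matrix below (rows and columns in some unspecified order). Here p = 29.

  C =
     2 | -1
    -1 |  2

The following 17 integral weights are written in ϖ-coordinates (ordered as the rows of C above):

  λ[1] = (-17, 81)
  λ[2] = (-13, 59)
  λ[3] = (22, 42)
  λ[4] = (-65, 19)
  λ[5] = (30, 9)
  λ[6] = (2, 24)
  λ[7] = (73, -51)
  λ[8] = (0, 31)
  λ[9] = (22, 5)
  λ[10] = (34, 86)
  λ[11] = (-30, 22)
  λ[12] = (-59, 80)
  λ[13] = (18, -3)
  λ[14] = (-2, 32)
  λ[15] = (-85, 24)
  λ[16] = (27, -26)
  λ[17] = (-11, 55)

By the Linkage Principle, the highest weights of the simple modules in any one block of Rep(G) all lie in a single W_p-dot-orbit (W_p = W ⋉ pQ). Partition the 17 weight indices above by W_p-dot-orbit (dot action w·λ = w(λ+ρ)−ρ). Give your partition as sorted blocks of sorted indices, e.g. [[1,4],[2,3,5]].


A_2 Cartan matrix, 2 simple roots permuted; ρ=(1,1).

Alcove-folded reps (p=29, 17 weights, presented ϖ-order):

    λ_1 → (5, 16)
    λ_2 → (17, 2)
    λ_3 → (6, 8)
    λ_4 → (9, 6)
    λ_5 → (17, 2)
    λ_6 → (3, 25)
    λ_7 → (5, 16)
    λ_8 → (3, 25)
    λ_9 → (23, 6)
    λ_10 → (23, 6)
    λ_11 → (23, 6)
    λ_12 → (23, 6)
    λ_13 → (17, 2)
    λ_14 → (3, 25)
    λ_15 → (3, 25)
    λ_16 → (3, 25)
    λ_17 → (17, 2)

Partition of {1..17} into 6 W_29-dot-orbits:

[[1, 7], [2, 5, 13, 17], [3], [4], [6, 8, 14, 15, 16], [9, 10, 11, 12]]


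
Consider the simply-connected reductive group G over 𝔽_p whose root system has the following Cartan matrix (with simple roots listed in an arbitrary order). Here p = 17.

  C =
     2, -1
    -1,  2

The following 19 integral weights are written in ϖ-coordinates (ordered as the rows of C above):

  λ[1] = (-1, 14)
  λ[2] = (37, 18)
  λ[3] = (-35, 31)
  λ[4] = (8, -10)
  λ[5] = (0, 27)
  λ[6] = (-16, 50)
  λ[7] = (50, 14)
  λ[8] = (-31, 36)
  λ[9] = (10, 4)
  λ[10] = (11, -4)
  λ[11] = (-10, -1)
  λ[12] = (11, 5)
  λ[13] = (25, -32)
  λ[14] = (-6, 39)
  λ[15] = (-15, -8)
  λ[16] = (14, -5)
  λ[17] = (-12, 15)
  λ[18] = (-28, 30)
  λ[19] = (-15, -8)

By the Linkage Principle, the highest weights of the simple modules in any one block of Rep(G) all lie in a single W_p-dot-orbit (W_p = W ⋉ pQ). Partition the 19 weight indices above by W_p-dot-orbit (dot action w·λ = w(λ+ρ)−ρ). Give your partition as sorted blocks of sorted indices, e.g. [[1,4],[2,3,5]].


Type A_2, rank 2, |W|=6; reorder rows/cols to standard.

Alcove-folded reps (p=17, 19 weights, presented ϖ-order):

  λ_1+ρ ↦ (0, 15);  λ_2+ρ ↦ (11, 4);  λ_3+ρ ↦ (0, 15);  λ_4+ρ ↦ (0, 9);  λ_5+ρ ↦ (11, 5);  λ_6+ρ ↦ (0, 15);  λ_7+ρ ↦ (0, 15);  λ_8+ρ ↦ (3, 10);  λ_9+ρ ↦ (11, 5);  λ_10+ρ ↦ (9, 3);  λ_11+ρ ↦ (0, 9);  λ_12+ρ ↦ (11, 5);  λ_13+ρ ↦ (9, 3);  λ_14+ρ ↦ (11, 5);  λ_15+ρ ↦ (3, 10);  λ_16+ρ ↦ (11, 4);  λ_17+ρ ↦ (11, 5);  λ_18+ρ ↦ (3, 10);  λ_19+ρ ↦ (3, 10)

These 19 weights hit 6 W_17-dot-orbits; sizes (4, 2, 2, 5, 4, 2):

[[1, 3, 6, 7], [2, 16], [4, 11], [5, 9, 12, 14, 17], [8, 15, 18, 19], [10, 13]]


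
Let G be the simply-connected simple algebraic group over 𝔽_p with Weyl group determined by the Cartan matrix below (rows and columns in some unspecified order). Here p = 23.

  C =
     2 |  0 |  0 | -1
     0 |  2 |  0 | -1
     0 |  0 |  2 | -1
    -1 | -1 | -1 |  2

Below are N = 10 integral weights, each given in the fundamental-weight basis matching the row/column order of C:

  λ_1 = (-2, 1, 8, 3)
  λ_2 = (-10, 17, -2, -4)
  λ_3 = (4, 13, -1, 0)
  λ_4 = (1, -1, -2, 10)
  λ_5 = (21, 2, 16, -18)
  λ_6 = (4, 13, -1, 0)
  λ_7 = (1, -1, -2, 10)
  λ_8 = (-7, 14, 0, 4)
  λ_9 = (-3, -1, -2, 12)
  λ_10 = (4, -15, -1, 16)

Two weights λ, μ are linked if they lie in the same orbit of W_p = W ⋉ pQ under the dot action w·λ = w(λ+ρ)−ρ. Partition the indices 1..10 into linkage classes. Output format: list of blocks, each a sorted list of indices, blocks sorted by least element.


Dynkin diagram of C (from the 6 off-diagonal −1 entries): D_4.

Alcove-folded reps (p=23, 10 weights, presented ϖ-order):

    λ_1 → (1, 2, 9, 3)
    λ_2 → (1, 2, 9, 3)
    λ_3 → (5, 14, 0, 1)
    λ_4 → (2, 0, 1, 10)
    λ_5 → (5, 14, 0, 1)
    λ_6 → (5, 14, 0, 1)
    λ_7 → (2, 0, 1, 10)
    λ_8 → (5, 14, 0, 1)
    λ_9 → (2, 0, 1, 10)
    λ_10 → (5, 14, 0, 1)

The 10 indices split into 3 linkage classes (same alcove rep ⇔ same W_23-dot-orbit):

[[1, 2], [3, 5, 6, 8, 10], [4, 7, 9]]


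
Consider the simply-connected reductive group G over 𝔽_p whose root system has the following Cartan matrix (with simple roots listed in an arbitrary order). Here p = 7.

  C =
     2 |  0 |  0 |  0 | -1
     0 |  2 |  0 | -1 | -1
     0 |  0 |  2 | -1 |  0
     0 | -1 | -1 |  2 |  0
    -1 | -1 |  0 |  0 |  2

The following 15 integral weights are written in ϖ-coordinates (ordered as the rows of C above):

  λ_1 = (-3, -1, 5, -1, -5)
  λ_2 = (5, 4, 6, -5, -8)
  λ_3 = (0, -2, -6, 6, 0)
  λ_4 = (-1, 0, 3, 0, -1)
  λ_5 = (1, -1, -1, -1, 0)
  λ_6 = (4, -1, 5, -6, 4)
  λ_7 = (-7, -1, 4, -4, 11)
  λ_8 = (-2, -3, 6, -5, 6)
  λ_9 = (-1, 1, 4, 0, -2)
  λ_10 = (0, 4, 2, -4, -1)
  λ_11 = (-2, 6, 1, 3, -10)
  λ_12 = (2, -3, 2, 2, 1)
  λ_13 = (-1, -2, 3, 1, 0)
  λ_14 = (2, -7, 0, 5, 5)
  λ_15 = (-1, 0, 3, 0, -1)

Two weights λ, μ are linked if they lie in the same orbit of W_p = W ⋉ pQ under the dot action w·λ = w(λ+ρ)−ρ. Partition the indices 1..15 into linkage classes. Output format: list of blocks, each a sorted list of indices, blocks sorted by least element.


C ↔ A_5 under row/col permutation; |W(A_5)| = 720.

Ā_7 reps of the 15 weights (A_5, coords as presented):

  λ_1 → (0, 4, 0, 2, 0);  λ_2 → (0, 4, 0, 2, 0);  λ_3 → (0, 1, 4, 1, 0);  λ_4 → (0, 1, 4, 1, 0);  λ_5 → (2, 0, 0, 0, 1);  λ_6 → (1, 2, 0, 3, 0);  λ_7 → (1, 2, 0, 3, 0);  λ_8 → (0, 4, 0, 2, 0);  λ_9 → (0, 1, 4, 1, 0);  λ_10 → (1, 2, 0, 3, 0);  λ_11 → (1, 2, 1, 1, 0);  λ_12 → (1, 2, 1, 1, 0);  λ_13 → (0, 1, 4, 1, 0);  λ_14 → (0, 4, 0, 2, 0);  λ_15 → (0, 1, 4, 1, 0)

These 15 weights hit 5 W_7-dot-orbits; sizes (4, 5, 1, 3, 2):

[[1, 2, 8, 14], [3, 4, 9, 13, 15], [5], [6, 7, 10], [11, 12]]


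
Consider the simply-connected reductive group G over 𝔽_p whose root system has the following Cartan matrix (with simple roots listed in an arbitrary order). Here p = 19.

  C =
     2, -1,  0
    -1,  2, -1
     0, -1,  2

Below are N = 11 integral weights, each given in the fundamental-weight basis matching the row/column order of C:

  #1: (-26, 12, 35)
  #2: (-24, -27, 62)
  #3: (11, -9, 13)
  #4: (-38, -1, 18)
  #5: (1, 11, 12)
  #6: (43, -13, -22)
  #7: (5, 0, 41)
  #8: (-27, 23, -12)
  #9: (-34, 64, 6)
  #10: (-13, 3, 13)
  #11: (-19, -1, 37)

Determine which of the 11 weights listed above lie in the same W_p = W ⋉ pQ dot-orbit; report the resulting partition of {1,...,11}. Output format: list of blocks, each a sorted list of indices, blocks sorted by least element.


Root system A_3: the 3×3 matrix C matches after relabeling.

Alcove-folded reps (p=19, 11 weights, presented ϖ-order):

    1: (6, 6, 5)
    2: (4, 8, 6)
    3: (4, 8, 6)
    4: (18, 1, 0)
    5: (6, 6, 5)
    6: (6, 6, 5)
    7: (4, 8, 6)
    8: (6, 6, 5)
    9: (4, 8, 6)
    10: (4, 8, 6)
    11: (18, 1, 0)

Partition of {1..11} into 3 W_19-dot-orbits:

[[1, 5, 6, 8], [2, 3, 7, 9, 10], [4, 11]]


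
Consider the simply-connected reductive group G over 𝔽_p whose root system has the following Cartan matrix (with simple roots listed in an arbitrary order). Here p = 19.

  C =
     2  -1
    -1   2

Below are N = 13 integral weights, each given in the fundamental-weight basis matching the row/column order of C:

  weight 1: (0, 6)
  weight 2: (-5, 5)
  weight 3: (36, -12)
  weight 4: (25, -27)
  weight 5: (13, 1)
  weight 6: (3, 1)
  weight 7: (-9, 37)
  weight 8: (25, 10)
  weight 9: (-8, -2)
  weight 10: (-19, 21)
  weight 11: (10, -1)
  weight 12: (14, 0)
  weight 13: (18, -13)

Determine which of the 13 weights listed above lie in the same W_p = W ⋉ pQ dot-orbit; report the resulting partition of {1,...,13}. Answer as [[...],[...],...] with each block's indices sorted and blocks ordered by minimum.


Dynkin diagram of C (from the 2 off-diagonal −1 entries): A_2.

Folding the 13 weights λ_j+ρ into Ā_19 (reps in the given 2-coord order):

  [1] (1, 7);  [2] (4, 2);  [3] (1, 7);  [4] (7, 12);  [5] (14, 2);  [6] (4, 2);  [7] (11, 0);  [8] (1, 7);  [9] (1, 7);  [10] (15, 1);  [11] (11, 0);  [12] (15, 1);  [13] (7, 12)

Grouping the 13 weights by Ā_19-representative: 6 linkage classes.

[[1, 3, 8, 9], [2, 6], [4, 13], [5], [7, 11], [10, 12]]


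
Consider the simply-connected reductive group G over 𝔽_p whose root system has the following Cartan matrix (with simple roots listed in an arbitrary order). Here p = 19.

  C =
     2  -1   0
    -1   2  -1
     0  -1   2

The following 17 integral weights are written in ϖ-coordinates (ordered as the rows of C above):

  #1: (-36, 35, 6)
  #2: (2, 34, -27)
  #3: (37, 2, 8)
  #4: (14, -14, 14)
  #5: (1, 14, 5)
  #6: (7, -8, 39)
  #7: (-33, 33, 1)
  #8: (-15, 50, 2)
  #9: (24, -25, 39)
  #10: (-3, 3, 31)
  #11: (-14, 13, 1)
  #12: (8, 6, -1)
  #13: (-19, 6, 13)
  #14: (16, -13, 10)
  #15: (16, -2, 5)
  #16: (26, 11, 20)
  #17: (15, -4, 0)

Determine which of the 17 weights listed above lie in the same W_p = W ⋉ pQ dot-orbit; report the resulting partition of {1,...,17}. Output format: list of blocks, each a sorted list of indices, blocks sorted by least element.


C ↔ A_3 under row/col permutation; |W(A_3)| = 24.

λ_j+ρ reflected into Ā_19 (⟨·,θ^∨⟩≤19); 3-tuples as given:

  λ_1 → (5, 11, 1)
  λ_2 → (9, 7, 0)
  λ_3 → (9, 7, 0)
  λ_4 → (2, 13, 2)
  λ_5 → (2, 13, 2)
  λ_6 → (5, 11, 1)
  λ_7 → (2, 13, 2)
  λ_8 → (13, 1, 2)
  λ_9 → (13, 1, 2)
  λ_10 → (2, 13, 2)
  λ_11 → (13, 1, 2)
  λ_12 → (9, 7, 0)
  λ_13 → (5, 11, 1)
  λ_14 → (5, 11, 1)
  λ_15 → (13, 1, 2)
  λ_16 → (5, 11, 1)
  λ_17 → (13, 1, 2)

Partition of {1..17} into 4 W_19-dot-orbits:

[[1, 6, 13, 14, 16], [2, 3, 12], [4, 5, 7, 10], [8, 9, 11, 15, 17]]


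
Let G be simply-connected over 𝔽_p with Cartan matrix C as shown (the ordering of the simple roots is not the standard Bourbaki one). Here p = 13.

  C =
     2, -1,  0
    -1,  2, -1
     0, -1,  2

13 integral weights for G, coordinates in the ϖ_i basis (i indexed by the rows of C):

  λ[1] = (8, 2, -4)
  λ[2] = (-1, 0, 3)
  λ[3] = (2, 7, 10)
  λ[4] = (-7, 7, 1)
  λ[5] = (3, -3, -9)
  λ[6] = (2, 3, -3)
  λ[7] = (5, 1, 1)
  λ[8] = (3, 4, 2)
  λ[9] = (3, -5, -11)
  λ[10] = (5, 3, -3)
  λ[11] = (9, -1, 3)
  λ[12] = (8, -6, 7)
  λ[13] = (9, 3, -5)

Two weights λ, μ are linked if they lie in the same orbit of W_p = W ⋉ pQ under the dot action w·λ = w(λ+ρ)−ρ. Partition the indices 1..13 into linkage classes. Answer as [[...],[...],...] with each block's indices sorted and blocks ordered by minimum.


Dynkin diagram of C (from the 4 off-diagonal −1 entries): A_3.

λ_j+ρ reflected into Ā_13 (⟨·,θ^∨⟩≤13); 3-tuples as given:

  1: (9, 0, 3);  2: (0, 1, 4);  3: (6, 2, 2);  4: (6, 2, 2);  5: (6, 2, 2);  6: (3, 2, 2);  7: (6, 2, 2);  8: (4, 5, 3);  9: (9, 0, 3);  10: (6, 2, 2);  11: (9, 0, 3);  12: (4, 5, 3);  13: (9, 0, 3)

5 distinct reps among the 13 weights ⇒ 5 W_13-linkage classes:

[[1, 9, 11, 13], [2], [3, 4, 5, 7, 10], [6], [8, 12]]


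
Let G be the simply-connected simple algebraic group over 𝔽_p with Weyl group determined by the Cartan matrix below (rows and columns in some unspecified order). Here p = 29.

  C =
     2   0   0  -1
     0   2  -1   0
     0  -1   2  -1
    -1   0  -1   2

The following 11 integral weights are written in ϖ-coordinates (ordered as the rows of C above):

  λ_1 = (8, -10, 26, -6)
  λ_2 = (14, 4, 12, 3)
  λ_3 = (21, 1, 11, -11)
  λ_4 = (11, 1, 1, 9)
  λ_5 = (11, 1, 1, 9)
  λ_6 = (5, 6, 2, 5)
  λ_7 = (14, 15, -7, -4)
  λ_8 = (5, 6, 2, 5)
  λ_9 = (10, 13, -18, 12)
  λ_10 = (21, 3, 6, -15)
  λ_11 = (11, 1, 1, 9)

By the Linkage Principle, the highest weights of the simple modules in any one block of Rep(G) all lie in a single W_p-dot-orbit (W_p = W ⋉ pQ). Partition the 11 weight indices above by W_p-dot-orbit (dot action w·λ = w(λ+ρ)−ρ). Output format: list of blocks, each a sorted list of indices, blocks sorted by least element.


C ↔ A_4 under row/col permutation; |W(A_4)| = 120.

Each λ_j+ρ reduced to Ā_29; 4-tuples below use C's row order:

  [1] (2, 7, 13, 5);  [2] (7, 3, 10, 4);  [3] (12, 2, 2, 10);  [4] (12, 2, 2, 10);  [5] (12, 2, 2, 10);  [6] (6, 7, 3, 6);  [7] (6, 7, 3, 6);  [8] (6, 7, 3, 6);  [9] (7, 3, 10, 4);  [10] (8, 3, 4, 7);  [11] (12, 2, 2, 10)

These 11 weights hit 5 W_29-dot-orbits; sizes (1, 2, 4, 3, 1):

[[1], [2, 9], [3, 4, 5, 11], [6, 7, 8], [10]]


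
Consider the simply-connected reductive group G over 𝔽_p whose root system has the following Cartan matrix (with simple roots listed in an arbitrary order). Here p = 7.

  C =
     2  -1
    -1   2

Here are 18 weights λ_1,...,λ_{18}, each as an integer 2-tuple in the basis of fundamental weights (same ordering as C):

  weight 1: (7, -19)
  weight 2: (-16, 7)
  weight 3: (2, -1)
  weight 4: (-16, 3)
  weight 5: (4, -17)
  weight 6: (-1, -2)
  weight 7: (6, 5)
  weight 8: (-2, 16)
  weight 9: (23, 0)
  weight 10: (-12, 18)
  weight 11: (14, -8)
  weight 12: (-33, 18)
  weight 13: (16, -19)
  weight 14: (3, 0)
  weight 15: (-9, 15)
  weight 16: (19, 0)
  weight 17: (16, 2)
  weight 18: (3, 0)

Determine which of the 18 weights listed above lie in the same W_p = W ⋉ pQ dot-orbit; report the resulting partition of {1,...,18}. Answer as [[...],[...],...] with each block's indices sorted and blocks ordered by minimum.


A_2 Cartan matrix, 2 simple roots permuted; ρ=(1,1).

Each λ_j+ρ reduced to Ā_7; 2-tuples below use C's row order:

  λ_1 → (3, 1)
  λ_2 → (1, 0)
  λ_3 → (3, 0)
  λ_4 → (3, 1)
  λ_5 → (2, 2)
  λ_6 → (1, 0)
  λ_7 → (1, 0)
  λ_8 → (4, 1)
  λ_9 → (3, 1)
  λ_10 → (4, 1)
  λ_11 → (1, 0)
  λ_12 → (4, 1)
  λ_13 → (3, 1)
  λ_14 → (4, 1)
  λ_15 → (1, 1)
  λ_16 → (1, 0)
  λ_17 → (3, 1)
  λ_18 → (4, 1)

6 distinct reps among the 18 weights ⇒ 6 W_7-linkage classes:

[[1, 4, 9, 13, 17], [2, 6, 7, 11, 16], [3], [5], [8, 10, 12, 14, 18], [15]]


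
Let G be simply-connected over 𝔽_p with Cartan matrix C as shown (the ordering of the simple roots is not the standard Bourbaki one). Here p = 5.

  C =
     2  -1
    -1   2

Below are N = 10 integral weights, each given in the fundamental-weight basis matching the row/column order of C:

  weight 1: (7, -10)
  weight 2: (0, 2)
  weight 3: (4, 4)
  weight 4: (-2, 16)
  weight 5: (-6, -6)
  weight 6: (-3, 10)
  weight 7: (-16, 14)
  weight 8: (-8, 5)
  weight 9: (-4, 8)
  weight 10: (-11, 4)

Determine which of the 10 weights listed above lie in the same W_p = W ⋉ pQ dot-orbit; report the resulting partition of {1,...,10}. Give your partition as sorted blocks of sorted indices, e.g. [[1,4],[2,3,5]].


A_2 Cartan matrix, 2 simple roots permuted; ρ=(1,1).

W_5-reps of the 10 weights in Ā_5 (same 2-coord order as C):

    1: (3, 1)
    2: (1, 3)
    3: (0, 0)
    4: (1, 1)
    5: (0, 0)
    6: (3, 1)
    7: (0, 0)
    8: (3, 1)
    9: (1, 1)
    10: (0, 0)

4 distinct reps among the 10 weights ⇒ 4 W_5-linkage classes:

[[1, 6, 8], [2], [3, 5, 7, 10], [4, 9]]


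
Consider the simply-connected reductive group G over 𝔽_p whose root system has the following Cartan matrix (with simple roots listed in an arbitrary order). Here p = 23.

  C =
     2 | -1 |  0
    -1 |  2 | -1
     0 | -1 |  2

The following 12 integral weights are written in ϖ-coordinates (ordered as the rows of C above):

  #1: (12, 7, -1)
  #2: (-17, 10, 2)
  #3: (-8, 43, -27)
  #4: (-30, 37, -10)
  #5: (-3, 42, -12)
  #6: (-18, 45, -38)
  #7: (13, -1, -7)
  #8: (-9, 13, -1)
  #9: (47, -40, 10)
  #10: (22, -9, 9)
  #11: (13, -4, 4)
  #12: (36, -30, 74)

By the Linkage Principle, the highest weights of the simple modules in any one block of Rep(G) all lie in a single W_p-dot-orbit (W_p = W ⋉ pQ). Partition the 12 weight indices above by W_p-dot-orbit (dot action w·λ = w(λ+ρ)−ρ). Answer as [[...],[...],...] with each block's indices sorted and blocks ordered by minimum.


C ↔ A_3 under row/col permutation; |W(A_3)| = 24.

λ_j+ρ reflected into Ā_23 (⟨·,θ^∨⟩≤23); 3-tuples as given:

  1: (13, 8, 0) · 2: (11, 3, 2) · 3: (11, 3, 2) · 4: (8, 6, 0) · 5: (11, 3, 2) · 6: (8, 6, 0) · 7: (8, 6, 0) · 8: (8, 6, 0) · 9: (11, 3, 2) · 10: (13, 8, 0) · 11: (11, 3, 2) · 12: (8, 6, 0)

Partition of {1..12} into 3 W_23-dot-orbits:

[[1, 10], [2, 3, 5, 9, 11], [4, 6, 7, 8, 12]]


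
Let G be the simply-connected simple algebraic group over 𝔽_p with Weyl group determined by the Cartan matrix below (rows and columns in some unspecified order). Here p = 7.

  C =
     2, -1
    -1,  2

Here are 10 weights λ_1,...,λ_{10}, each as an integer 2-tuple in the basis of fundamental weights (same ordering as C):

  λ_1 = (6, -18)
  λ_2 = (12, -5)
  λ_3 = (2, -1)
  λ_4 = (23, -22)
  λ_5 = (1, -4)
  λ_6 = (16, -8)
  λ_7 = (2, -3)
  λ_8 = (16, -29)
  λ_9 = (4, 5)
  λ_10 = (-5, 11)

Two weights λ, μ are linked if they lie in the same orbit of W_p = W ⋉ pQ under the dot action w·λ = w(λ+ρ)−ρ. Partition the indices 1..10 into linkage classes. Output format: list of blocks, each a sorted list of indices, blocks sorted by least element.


Root system A_2: the 2×2 matrix C matches after relabeling.

λ_j+ρ reflected into Ā_7 (⟨·,θ^∨⟩≤7); 2-tuples as given:

    λ_1 → (3, 0)
    λ_2 → (1, 2)
    λ_3 → (3, 0)
    λ_4 → (3, 0)
    λ_5 → (1, 2)
    λ_6 → (3, 0)
    λ_7 → (1, 2)
    λ_8 → (3, 0)
    λ_9 → (1, 2)
    λ_10 → (1, 2)

The 10 indices split into 2 linkage classes (same alcove rep ⇔ same W_7-dot-orbit):

[[1, 3, 4, 6, 8], [2, 5, 7, 9, 10]]


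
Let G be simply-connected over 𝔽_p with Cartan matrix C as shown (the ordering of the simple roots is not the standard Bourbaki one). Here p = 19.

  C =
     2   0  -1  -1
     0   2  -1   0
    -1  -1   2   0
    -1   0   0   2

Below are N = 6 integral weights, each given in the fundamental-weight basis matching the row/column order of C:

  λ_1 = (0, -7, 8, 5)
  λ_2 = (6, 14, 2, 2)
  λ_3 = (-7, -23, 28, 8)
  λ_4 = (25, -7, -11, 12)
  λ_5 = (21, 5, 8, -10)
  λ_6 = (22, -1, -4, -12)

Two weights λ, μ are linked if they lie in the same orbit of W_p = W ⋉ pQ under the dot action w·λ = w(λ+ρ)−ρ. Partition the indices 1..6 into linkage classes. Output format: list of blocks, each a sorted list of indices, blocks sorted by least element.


Type A_4, rank 4, |W|=120; reorder rows/cols to standard.

Folding the 6 weights λ_j+ρ into Ā_19 (reps in the given 4-coord order):

  [1] (1, 6, 3, 6) · [2] (1, 6, 3, 6) · [3] (1, 6, 3, 6) · [4] (1, 6, 3, 6) · [5] (1, 6, 3, 6) · [6] (8, 0, 1, 7)

Grouping the 6 weights by Ā_19-representative: 2 linkage classes.

[[1, 2, 3, 4, 5], [6]]


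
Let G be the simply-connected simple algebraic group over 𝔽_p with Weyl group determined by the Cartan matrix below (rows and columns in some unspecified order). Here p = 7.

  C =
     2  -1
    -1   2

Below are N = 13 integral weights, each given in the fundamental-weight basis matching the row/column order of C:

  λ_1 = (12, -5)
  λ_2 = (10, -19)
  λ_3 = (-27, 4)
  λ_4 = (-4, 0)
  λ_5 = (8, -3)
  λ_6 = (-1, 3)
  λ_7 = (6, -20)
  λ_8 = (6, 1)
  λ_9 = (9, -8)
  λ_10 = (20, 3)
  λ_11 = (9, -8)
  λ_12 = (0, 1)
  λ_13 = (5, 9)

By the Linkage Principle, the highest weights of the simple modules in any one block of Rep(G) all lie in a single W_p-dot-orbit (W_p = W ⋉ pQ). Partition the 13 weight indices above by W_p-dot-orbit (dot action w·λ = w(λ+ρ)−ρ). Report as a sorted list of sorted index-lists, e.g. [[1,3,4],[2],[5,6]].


Cartan matrix: type A_2 (|W|=6); un-permuting the 2 rows.

Folding the 13 weights λ_j+ρ into Ā_7 (reps in the given 2-coord order):

  λ_1+ρ ↦ (1, 2) · λ_2+ρ ↦ (0, 4) · λ_3+ρ ↦ (5, 0) · λ_4+ρ ↦ (1, 2) · λ_5+ρ ↦ (5, 0) · λ_6+ρ ↦ (0, 4) · λ_7+ρ ↦ (5, 0) · λ_8+ρ ↦ (5, 0) · λ_9+ρ ↦ (0, 4) · λ_10+ρ ↦ (0, 4) · λ_11+ρ ↦ (0, 4) · λ_12+ρ ↦ (1, 2) · λ_13+ρ ↦ (1, 2)

The 13 indices split into 3 linkage classes (same alcove rep ⇔ same W_7-dot-orbit):

[[1, 4, 12, 13], [2, 6, 9, 10, 11], [3, 5, 7, 8]]


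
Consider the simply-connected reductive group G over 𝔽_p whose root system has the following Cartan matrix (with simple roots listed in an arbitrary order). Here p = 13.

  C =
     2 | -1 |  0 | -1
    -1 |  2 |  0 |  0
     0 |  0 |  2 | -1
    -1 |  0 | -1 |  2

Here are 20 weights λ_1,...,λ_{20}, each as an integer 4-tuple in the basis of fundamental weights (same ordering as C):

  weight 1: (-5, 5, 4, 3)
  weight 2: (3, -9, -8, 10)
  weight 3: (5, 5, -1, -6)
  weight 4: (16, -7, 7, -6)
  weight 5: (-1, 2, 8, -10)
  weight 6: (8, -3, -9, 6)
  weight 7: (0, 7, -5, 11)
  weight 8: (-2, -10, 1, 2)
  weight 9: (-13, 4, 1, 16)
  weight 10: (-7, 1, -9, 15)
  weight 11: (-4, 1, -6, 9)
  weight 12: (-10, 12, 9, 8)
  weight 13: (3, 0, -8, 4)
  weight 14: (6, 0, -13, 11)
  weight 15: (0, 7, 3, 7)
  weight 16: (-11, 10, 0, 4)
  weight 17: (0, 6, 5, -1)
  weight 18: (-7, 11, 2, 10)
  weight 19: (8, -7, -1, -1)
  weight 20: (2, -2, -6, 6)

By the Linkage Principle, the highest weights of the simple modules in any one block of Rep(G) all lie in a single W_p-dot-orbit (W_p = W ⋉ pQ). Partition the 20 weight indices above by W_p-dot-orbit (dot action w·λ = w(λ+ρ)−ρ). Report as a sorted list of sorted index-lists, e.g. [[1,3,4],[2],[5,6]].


C ↔ A_4 under row/col permutation; |W(A_4)| = 120.

Each λ_j+ρ reduced to Ā_13; 4-tuples below use C's row order:

  [1] (4, 2, 5, 0) · [2] (4, 2, 5, 0) · [3] (1, 6, 5, 0) · [4] (5, 1, 4, 1) · [5] (3, 6, 0, 0) · [6] (5, 1, 4, 1) · [7] (1, 0, 4, 4) · [8] (2, 1, 5, 2) · [9] (5, 1, 4, 1) · [10] (2, 1, 5, 2) · [11] (2, 1, 5, 2) · [12] (3, 6, 0, 0) · [13] (2, 1, 5, 2) · [14] (1, 6, 5, 0) · [15] (1, 0, 4, 4) · [16] (5, 1, 4, 1) · [17] (1, 6, 5, 0) · [18] (5, 1, 4, 1) · [19] (3, 6, 0, 0) · [20] (2, 1, 5, 2)

Grouping the 20 weights by Ā_13-representative: 6 linkage classes.

[[1, 2], [3, 14, 17], [4, 6, 9, 16, 18], [5, 12, 19], [7, 15], [8, 10, 11, 13, 20]]


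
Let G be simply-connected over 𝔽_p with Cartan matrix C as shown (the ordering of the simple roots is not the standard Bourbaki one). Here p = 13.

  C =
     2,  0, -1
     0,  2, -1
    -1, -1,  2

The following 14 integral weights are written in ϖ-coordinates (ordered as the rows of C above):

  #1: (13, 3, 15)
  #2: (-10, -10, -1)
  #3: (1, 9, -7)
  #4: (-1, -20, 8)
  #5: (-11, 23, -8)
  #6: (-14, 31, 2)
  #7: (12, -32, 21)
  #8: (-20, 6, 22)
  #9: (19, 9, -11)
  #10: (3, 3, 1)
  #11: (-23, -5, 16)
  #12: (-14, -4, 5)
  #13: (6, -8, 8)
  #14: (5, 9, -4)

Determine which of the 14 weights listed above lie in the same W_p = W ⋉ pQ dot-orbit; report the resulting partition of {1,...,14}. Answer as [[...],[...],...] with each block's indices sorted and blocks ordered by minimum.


Dynkin diagram of C (from the 4 off-diagonal −1 entries): A_3.

Folding the 14 weights λ_j+ρ into Ā_13 (reps in the given 3-coord order):

    [1] (3, 5, 4)
    [2] (4, 4, 0)
    [3] (4, 4, 2)
    [4] (4, 3, 0)
    [5] (4, 4, 2)
    [6] (4, 3, 0)
    [7] (4, 4, 0)
    [8] (4, 4, 2)
    [9] (3, 7, 3)
    [10] (4, 4, 2)
    [11] (4, 4, 0)
    [12] (3, 7, 3)
    [13] (4, 4, 2)
    [14] (3, 7, 3)

Grouping the 14 weights by Ā_13-representative: 5 linkage classes.

[[1], [2, 7, 11], [3, 5, 8, 10, 13], [4, 6], [9, 12, 14]]
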